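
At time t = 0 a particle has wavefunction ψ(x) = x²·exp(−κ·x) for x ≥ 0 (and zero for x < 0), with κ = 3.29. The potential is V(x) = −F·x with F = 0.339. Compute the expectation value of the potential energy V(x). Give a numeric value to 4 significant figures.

⟨V⟩ = ∫ V(x)·|ψ|² dx / ∫|ψ|² dx.
Every integrand reduces to terms xʲ·e^(−2κx) on [0, ∞); use ∫₀^∞ xʲ·e^(−2κx) dx = j!/(2κ)^(j+1).
State is unnormalized: ∫|ψ|² dx = 0.0019457, and ∫ψ*·V(x)·ψ dx = -0.00050122, so ⟨V⟩ = -0.00050122 / 0.0019457.
⟨V⟩ = -0.25760.

-0.2576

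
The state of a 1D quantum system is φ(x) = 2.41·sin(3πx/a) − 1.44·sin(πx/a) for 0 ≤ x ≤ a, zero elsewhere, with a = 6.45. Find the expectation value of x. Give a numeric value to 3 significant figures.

⟨x⟩ = ∫ x·|φ|² dx / ∫|φ|² dx (integrals over the domain).
On 0 ≤ x ≤ a (j ≠ l): ∫sin²(jπx/a) dx = a/2, ∫sin(jπx/a)·sin(lπx/a) dx = 0; diagonal moments ∫x·sin²(jπx/a) dx = a²/4, ∫x²·sin²(jπx/a) dx = a³·(1/6 − 1/(4j²π²)); cross terms ∫x·sin(jπx/a)·sin(lπx/a) dx = 0 for j + l even and −4jla²/(π²(j² − l²)²) for j + l odd, ∫x²·sin(jπx/a)·sin(lπx/a) dx = (−1)^(j+l)·4jla³/(π²(j² − l²)²); higher powers the same way via product-to-sum and parts.
State is unnormalized: ∫|φ|² dx = 25.418, and ∫φ*·x·φ dx = 81.975, so ⟨x⟩ = 81.975 / 25.418.
⟨x⟩ = 3.2250.

3.23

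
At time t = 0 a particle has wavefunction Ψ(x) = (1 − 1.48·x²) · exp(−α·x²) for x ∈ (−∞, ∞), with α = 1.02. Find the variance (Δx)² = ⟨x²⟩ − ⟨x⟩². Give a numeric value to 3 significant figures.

0.292

Compute ⟨x⟩ and ⟨x²⟩ separately, then (Δx)² = ⟨x²⟩ − ⟨x⟩².
Expand each integrand as polynomial × e^(−2αx²) and use ∫x^(2j)·e^(−2αx²) dx = (2j−1)!!/(4α)^j · √(π/(2α)), odd powers → 0; here √(π/(2α)) = 1.2410.
Normalization: ∫|Ψ|² dx = 0.83053.
⟨x⟩ = 0.0000 and ⟨x²⟩ = 0.29198.
(Δx)² = 0.29198 − (0.0000)² = 0.29198.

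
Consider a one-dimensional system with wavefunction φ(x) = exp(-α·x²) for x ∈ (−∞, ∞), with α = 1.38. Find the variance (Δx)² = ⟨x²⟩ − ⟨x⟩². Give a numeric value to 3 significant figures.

Compute ⟨x⟩ and ⟨x²⟩ separately, then (Δx)² = ⟨x²⟩ − ⟨x⟩².
Gaussian moments: ∫x^(2j)·e^(−2αx²) dx = (2j−1)!!/(4α)^j · √(π/(2α)), odd powers integrate to 0; here √(π/(2α)) = 1.0669.
Normalization: ∫|φ|² dx = 1.0669.
⟨x⟩ = 0.0000 and ⟨x²⟩ = 0.18116.
(Δx)² = 0.18116 − (0.0000)² = 0.18116.

0.181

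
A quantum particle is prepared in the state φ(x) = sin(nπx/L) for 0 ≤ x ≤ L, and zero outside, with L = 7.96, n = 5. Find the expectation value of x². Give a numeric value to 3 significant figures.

21.0

⟨x²⟩ = ∫ x²·|φ|² dx / ∫|φ|² dx (integrals over the domain).
With sin²θ = (1 − cos2θ)/2 on 0 ≤ x ≤ L: ∫sin²(nπx/L) dx = L/2, ∫x·sin²(nπx/L) dx = L²/4, ∫x²·sin²(nπx/L) dx = L³·(1/6 − 1/(4n²π²)); higher powers xᵏ the same way, integrating xᵏ·cos(2nπx/L) by parts.
State is unnormalized: ∫|φ|² dx = 3.9800, and ∫φ*·x²·φ dx = 83.549, so ⟨x²⟩ = 83.549 / 3.9800.
⟨x²⟩ = 20.992.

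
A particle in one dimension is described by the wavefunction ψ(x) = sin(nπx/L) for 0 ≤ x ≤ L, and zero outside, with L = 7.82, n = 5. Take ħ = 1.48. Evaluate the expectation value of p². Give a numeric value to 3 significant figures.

p² ψ = −ħ² d²ψ/dx²; ⟨p²⟩ = −ħ² ∫ ψ*·ψ'' dx / ∫|ψ|² dx.
d/dx sin(nπx/L) = (nπ/L)·cos(nπx/L) and d²/dx² sin(nπx/L) = −(nπ/L)²·sin(nπx/L); on 0 ≤ x ≤ L, ∫sin²(nπx/L) dx = L/2 and ∫sin(nπx/L)·cos(nπx/L) dx = 0.
State is unnormalized: ∫|ψ|² dx = 3.9100, and ∫ψ*·(−ħ² ψ'') dx = 34.556, so ⟨p²⟩ = 34.556 / 3.9100.
⟨p²⟩ = 8.8379.

8.84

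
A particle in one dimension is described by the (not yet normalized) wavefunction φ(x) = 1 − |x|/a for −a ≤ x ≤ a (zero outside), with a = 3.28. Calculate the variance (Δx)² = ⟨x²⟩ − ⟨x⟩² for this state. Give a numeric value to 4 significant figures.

Compute ⟨x⟩ and ⟨x²⟩ separately, then (Δx)² = ⟨x²⟩ − ⟨x⟩².
φ is even, so ∫ over [−a, a] = 2∫₀ᵃ with φ = 1 − x/a there: ∫₀ᵃ (1 − x/a)² dx = a/3, ∫₀ᵃ x²(1 − x/a)² dx = a³/30, ∫₀ᵃ x⁴(1 − x/a)² dx = a⁵/105.
Normalization: ∫|φ|² dx = 2.1867.
⟨x⟩ = 0.0000 and ⟨x²⟩ = 1.0758.
(Δx)² = 1.0758 − (0.0000)² = 1.0758.

1.076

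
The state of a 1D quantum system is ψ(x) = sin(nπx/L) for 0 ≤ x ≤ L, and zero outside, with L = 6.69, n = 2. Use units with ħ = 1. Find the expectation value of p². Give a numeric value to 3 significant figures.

p² ψ = −ħ² d²ψ/dx²; ⟨p²⟩ = −ħ² ∫ ψ*·ψ'' dx / ∫|ψ|² dx.
d/dx sin(nπx/L) = (nπ/L)·cos(nπx/L) and d²/dx² sin(nπx/L) = −(nπ/L)²·sin(nπx/L); on 0 ≤ x ≤ L, ∫sin²(nπx/L) dx = L/2 and ∫sin(nπx/L)·cos(nπx/L) dx = 0.
State is unnormalized: ∫|ψ|² dx = 3.3450, and ∫ψ*·(−ħ² ψ'') dx = 2.9506, so ⟨p²⟩ = 2.9506 / 3.3450.
⟨p²⟩ = 0.88208.

0.882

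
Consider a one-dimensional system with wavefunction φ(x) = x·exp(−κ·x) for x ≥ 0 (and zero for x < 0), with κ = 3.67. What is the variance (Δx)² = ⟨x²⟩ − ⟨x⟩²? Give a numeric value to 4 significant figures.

Compute ⟨x⟩ and ⟨x²⟩ separately, then (Δx)² = ⟨x²⟩ − ⟨x⟩².
Every integrand reduces to terms xʲ·e^(−2κx) on [0, ∞); use ∫₀^∞ xʲ·e^(−2κx) dx = j!/(2κ)^(j+1).
Normalization: ∫|φ|² dx = 0.0050576.
⟨x⟩ = 0.40872 and ⟨x²⟩ = 0.22274.
(Δx)² = 0.22274 − (0.40872)² = 0.055684.

0.05568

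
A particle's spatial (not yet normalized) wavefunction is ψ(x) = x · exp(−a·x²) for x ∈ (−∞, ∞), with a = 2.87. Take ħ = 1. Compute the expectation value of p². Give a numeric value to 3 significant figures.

p² ψ = −ħ² d²ψ/dx²; ⟨p²⟩ = −ħ² ∫ ψ*·ψ'' dx / ∫|ψ|² dx.
Expand each integrand as polynomial × e^(−2ax²) and use ∫x^(2j)·e^(−2ax²) dx = (2j−1)!!/(4a)^j · √(π/(2a)), odd powers → 0; here √(π/(2a)) = 0.73981. Differentiate with the product rule, d/dx e^(−ax²) = −2ax·e^(−ax²).
State is unnormalized: ∫|ψ|² dx = 0.064443, and ∫ψ*·(−ħ² ψ'') dx = 0.55486, so ⟨p²⟩ = 0.55486 / 0.064443.
⟨p²⟩ = 8.6100.

8.61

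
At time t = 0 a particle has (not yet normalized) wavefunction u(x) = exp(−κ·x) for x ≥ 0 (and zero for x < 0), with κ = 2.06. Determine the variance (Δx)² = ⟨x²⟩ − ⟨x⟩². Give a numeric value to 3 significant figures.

0.0589

Compute ⟨x⟩ and ⟨x²⟩ separately, then (Δx)² = ⟨x²⟩ − ⟨x⟩².
Every integrand reduces to terms xʲ·e^(−2κx) on [0, ∞); use ∫₀^∞ xʲ·e^(−2κx) dx = j!/(2κ)^(j+1).
Normalization: ∫|u|² dx = 0.24272.
⟨x⟩ = 0.24272 and ⟨x²⟩ = 0.11782.
(Δx)² = 0.11782 − (0.24272)² = 0.058912.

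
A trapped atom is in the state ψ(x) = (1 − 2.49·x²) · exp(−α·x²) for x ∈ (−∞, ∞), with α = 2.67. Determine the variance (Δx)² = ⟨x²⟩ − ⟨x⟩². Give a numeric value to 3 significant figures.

0.0560

Compute ⟨x⟩ and ⟨x²⟩ separately, then (Δx)² = ⟨x²⟩ − ⟨x⟩².
Expand each integrand as polynomial × e^(−2αx²) and use ∫x^(2j)·e^(−2αx²) dx = (2j−1)!!/(4α)^j · √(π/(2α)), odd powers → 0; here √(π/(2α)) = 0.76702.
Normalization: ∫|ψ|² dx = 0.53444.
⟨x⟩ = 0.0000 and ⟨x²⟩ = 0.055966.
(Δx)² = 0.055966 − (0.0000)² = 0.055966.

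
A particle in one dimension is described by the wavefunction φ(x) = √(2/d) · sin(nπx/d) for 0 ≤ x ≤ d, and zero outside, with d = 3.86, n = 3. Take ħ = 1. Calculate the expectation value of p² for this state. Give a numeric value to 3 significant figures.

p² φ = −ħ² d²φ/dx²; ⟨p²⟩ = −ħ² ∫ φ*·φ'' dx.
d/dx sin(nπx/d) = (nπ/d)·cos(nπx/d) and d²/dx² sin(nπx/d) = −(nπ/d)²·sin(nπx/d); on 0 ≤ x ≤ d, ∫sin²(nπx/d) dx = d/2 and ∫sin(nπx/d)·cos(nπx/d) dx = 0.
⟨p²⟩ = 5.9617.

5.96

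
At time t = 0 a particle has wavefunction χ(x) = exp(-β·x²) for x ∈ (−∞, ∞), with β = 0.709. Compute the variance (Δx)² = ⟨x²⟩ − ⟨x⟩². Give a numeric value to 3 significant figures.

Compute ⟨x⟩ and ⟨x²⟩ separately, then (Δx)² = ⟨x²⟩ − ⟨x⟩².
Gaussian moments: ∫x^(2j)·e^(−2βx²) dx = (2j−1)!!/(4β)^j · √(π/(2β)), odd powers integrate to 0; here √(π/(2β)) = 1.4885.
Normalization: ∫|χ|² dx = 1.4885.
⟨x⟩ = 0.0000 and ⟨x²⟩ = 0.35261.
(Δx)² = 0.35261 − (0.0000)² = 0.35261.

0.353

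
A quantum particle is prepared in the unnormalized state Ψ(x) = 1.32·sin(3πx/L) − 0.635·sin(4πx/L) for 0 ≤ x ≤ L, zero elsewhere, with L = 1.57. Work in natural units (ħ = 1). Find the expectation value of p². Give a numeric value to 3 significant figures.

41.3

p² Ψ = −ħ² d²Ψ/dx²; ⟨p²⟩ = −ħ² ∫ Ψ*·Ψ'' dx / ∫|Ψ|² dx.
d²/dx² sin(jπx/L) = −(jπ/L)²·sin(jπx/L); on 0 ≤ x ≤ L, ∫sin²(jπx/L) dx = L/2 and ∫sin(jπx/L)·sin(lπx/L) dx = 0 for j ≠ l, so only diagonal terms survive in ∫|Ψ|² and ∫Ψ·Ψ″; ∫Ψ·Ψ′ dx = [Ψ²/2] between the walls = 0.
State is unnormalized: ∫|Ψ|² dx = 1.6843, and ∫Ψ*·(−ħ² Ψ'') dx = 69.569, so ⟨p²⟩ = 69.569 / 1.6843.
⟨p²⟩ = 41.304.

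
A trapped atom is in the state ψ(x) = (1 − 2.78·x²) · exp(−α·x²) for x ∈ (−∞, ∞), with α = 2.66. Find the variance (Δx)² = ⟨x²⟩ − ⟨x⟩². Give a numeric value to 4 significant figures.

0.06286

Compute ⟨x⟩ and ⟨x²⟩ separately, then (Δx)² = ⟨x²⟩ − ⟨x⟩².
Expand each integrand as polynomial × e^(−2αx²) and use ∫x^(2j)·e^(−2αx²) dx = (2j−1)!!/(4α)^j · √(π/(2α)), odd powers → 0; here √(π/(2α)) = 0.76846.
Normalization: ∫|ψ|² dx = 0.52427.
⟨x⟩ = 0.0000 and ⟨x²⟩ = 0.062863.
(Δx)² = 0.062863 − (0.0000)² = 0.062863.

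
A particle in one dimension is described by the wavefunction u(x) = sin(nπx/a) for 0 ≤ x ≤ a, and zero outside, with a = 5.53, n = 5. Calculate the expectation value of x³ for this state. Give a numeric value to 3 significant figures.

⟨x³⟩ = ∫ x³·|u|² dx / ∫|u|² dx (integrals over the domain).
With sin²θ = (1 − cos2θ)/2 on 0 ≤ x ≤ a: ∫sin²(nπx/a) dx = a/2, ∫x·sin²(nπx/a) dx = a²/4, ∫x²·sin²(nπx/a) dx = a³·(1/6 − 1/(4n²π²)); higher powers xᵏ the same way, integrating xᵏ·cos(2nπx/a) by parts.
State is unnormalized: ∫|u|² dx = 2.7650, and ∫u*·x³·u dx = 115.48, so ⟨x³⟩ = 115.48 / 2.7650.
⟨x³⟩ = 41.764.

41.8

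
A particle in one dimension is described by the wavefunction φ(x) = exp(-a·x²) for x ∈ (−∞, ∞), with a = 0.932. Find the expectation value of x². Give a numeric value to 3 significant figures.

0.268

⟨x²⟩ = ∫ x²·|φ|² dx / ∫|φ|² dx (integrals over the domain).
Gaussian moments: ∫x^(2j)·e^(−2ax²) dx = (2j−1)!!/(4a)^j · √(π/(2a)), odd powers integrate to 0; here √(π/(2a)) = 1.2982.
State is unnormalized: ∫|φ|² dx = 1.2982, and ∫φ*·x²·φ dx = 0.34824, so ⟨x²⟩ = 0.34824 / 1.2982.
⟨x²⟩ = 0.26824.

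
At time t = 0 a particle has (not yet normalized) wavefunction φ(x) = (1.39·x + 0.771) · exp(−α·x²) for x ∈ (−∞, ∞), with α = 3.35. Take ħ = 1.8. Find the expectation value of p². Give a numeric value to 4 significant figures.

15.09

p² φ = −ħ² d²φ/dx²; ⟨p²⟩ = −ħ² ∫ φ*·φ'' dx / ∫|φ|² dx.
Expand each integrand as polynomial × e^(−2αx²) and use ∫x^(2j)·e^(−2αx²) dx = (2j−1)!!/(4α)^j · √(π/(2α)), odd powers → 0; here √(π/(2α)) = 0.68476. Differentiate with the product rule, d/dx e^(−αx²) = −2αx·e^(−αx²).
State is unnormalized: ∫|φ|² dx = 0.50578, and ∫φ*·(−ħ² φ'') dx = 7.6330, so ⟨p²⟩ = 7.6330 / 0.50578.
⟨p²⟩ = 15.092.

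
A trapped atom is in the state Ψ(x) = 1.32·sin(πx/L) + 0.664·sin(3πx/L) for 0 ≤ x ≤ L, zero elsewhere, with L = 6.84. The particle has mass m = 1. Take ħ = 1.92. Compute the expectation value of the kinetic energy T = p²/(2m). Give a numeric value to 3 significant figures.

T = −(ħ²/2m) d²/dx², so ⟨T⟩ = −(ħ²/2m) ∫ Ψ*·Ψ'' dx / ∫|Ψ|² dx; with m = 1.
d²/dx² sin(jπx/L) = −(jπ/L)²·sin(jπx/L); on 0 ≤ x ≤ L, ∫sin²(jπx/L) dx = L/2 and ∫sin(jπx/L)·sin(lπx/L) dx = 0 for j ≠ l, so only diagonal terms survive in ∫|Ψ|² and ∫Ψ·Ψ″; ∫Ψ·Ψ′ dx = [Ψ²/2] between the walls = 0.
State is unnormalized: ∫|Ψ|² dx = 7.4669, and ∫Ψ*·(−ħ²/2m · Ψ'') dx = 7.5938, so ⟨T⟩ = 7.5938 / 7.4669.
⟨T⟩ = 1.0170.

1.02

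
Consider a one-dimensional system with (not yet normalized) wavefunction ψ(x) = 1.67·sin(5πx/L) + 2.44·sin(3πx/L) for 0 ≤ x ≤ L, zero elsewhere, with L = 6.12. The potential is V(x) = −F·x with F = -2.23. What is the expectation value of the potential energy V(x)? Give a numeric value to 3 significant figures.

6.82

⟨V⟩ = ∫ V(x)·|ψ|² dx / ∫|ψ|² dx.
On 0 ≤ x ≤ L (j ≠ l): ∫sin²(jπx/L) dx = L/2, ∫sin(jπx/L)·sin(lπx/L) dx = 0; diagonal moments ∫x·sin²(jπx/L) dx = L²/4, ∫x²·sin²(jπx/L) dx = L³·(1/6 − 1/(4j²π²)); cross terms ∫x·sin(jπx/L)·sin(lπx/L) dx = 0 for j + l even and −4jlL²/(π²(j² − l²)²) for j + l odd, ∫x²·sin(jπx/L)·sin(lπx/L) dx = (−1)^(j+l)·4jlL³/(π²(j² − l²)²); higher powers the same way via product-to-sum and parts.
State is unnormalized: ∫|ψ|² dx = 26.752, and ∫ψ*·V(x)·ψ dx = 182.55, so ⟨V⟩ = 182.55 / 26.752.
⟨V⟩ = 6.8238.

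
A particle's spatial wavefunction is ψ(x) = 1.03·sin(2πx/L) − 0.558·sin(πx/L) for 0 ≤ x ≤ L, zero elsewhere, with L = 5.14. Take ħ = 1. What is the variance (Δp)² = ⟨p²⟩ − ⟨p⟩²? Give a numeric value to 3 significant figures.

1.24

Compute ⟨p⟩ and ⟨p²⟩ separately; (Δp)² = ⟨p²⟩ − ⟨p⟩².
d²/dx² sin(jπx/L) = −(jπ/L)²·sin(jπx/L); on 0 ≤ x ≤ L, ∫sin²(jπx/L) dx = L/2 and ∫sin(jπx/L)·sin(lπx/L) dx = 0 for j ≠ l, so only diagonal terms survive in ∫|ψ|² and ∫ψ·ψ″; ∫ψ·ψ′ dx = [ψ²/2] between the walls = 0.
Normalization: ∫|ψ|² dx = 3.5267.
⟨p⟩ = 0.0000 and ⟨p²⟩ = 1.2400.
(Δp)² = 1.2400 − (0.0000)² = 1.2400.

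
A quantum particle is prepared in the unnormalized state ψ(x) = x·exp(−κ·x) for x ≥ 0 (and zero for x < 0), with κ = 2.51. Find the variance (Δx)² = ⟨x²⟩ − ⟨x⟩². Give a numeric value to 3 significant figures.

0.119

Compute ⟨x⟩ and ⟨x²⟩ separately, then (Δx)² = ⟨x²⟩ − ⟨x⟩².
Every integrand reduces to terms xʲ·e^(−2κx) on [0, ∞); use ∫₀^∞ xʲ·e^(−2κx) dx = j!/(2κ)^(j+1).
Normalization: ∫|ψ|² dx = 0.015810.
⟨x⟩ = 0.59761 and ⟨x²⟩ = 0.47618.
(Δx)² = 0.47618 − (0.59761)² = 0.11905.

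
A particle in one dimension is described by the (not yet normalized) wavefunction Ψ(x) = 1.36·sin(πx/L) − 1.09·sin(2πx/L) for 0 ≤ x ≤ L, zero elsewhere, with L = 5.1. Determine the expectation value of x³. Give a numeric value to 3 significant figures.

45.3

⟨x³⟩ = ∫ x³·|Ψ|² dx / ∫|Ψ|² dx (integrals over the domain).
On 0 ≤ x ≤ L (j ≠ l): ∫sin²(jπx/L) dx = L/2, ∫sin(jπx/L)·sin(lπx/L) dx = 0; diagonal moments ∫x·sin²(jπx/L) dx = L²/4, ∫x²·sin²(jπx/L) dx = L³·(1/6 − 1/(4j²π²)); cross terms ∫x·sin(jπx/L)·sin(lπx/L) dx = 0 for j + l even and −4jlL²/(π²(j² − l²)²) for j + l odd, ∫x²·sin(jπx/L)·sin(lπx/L) dx = (−1)^(j+l)·4jlL³/(π²(j² − l²)²); higher powers the same way via product-to-sum and parts.
State is unnormalized: ∫|Ψ|² dx = 7.7461, and ∫Ψ*·x³·Ψ dx = 350.65, so ⟨x³⟩ = 350.65 / 7.7461.
⟨x³⟩ = 45.268.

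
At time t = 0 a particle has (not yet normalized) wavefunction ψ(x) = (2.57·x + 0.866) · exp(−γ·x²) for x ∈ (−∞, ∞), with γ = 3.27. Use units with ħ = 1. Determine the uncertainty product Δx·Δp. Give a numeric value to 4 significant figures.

0.6167

Δx = √(⟨x²⟩−⟨x⟩²), Δp = √(⟨p²⟩−⟨p⟩²).
Expand each integrand as polynomial × e^(−2γx²) and use ∫x^(2j)·e^(−2γx²) dx = (2j−1)!!/(4γ)^j · √(π/(2γ)), odd powers → 0; here √(π/(2γ)) = 0.69308. Differentiate with the product rule, d/dx e^(−γx²) = −2γx·e^(−γx²).
Normalization: ∫|ψ|² dx = 0.86976.
⟨x⟩ = 0.27118, ⟨x²⟩ = 0.13798 ⇒ Δx = 0.25385.
⟨p⟩ = 0.0000, ⟨p²⟩ = 5.9016 ⇒ Δp = 2.4293.
Δx·Δp = 0.61669.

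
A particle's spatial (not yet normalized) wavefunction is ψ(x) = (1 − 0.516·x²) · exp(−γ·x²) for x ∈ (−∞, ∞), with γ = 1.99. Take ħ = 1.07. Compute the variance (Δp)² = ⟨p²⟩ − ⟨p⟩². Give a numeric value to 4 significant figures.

2.991

Compute ⟨p⟩ and ⟨p²⟩ separately; (Δp)² = ⟨p²⟩ − ⟨p⟩².
Expand each integrand as polynomial × e^(−2γx²) and use ∫x^(2j)·e^(−2γx²) dx = (2j−1)!!/(4γ)^j · √(π/(2γ)), odd powers → 0; here √(π/(2γ)) = 0.88845. Differentiate with the product rule, d/dx e^(−γx²) = −2γx·e^(−γx²).
Normalization: ∫|ψ|² dx = 0.78447.
⟨p⟩ = 0.0000 and ⟨p²⟩ = 2.9908.
(Δp)² = 2.9908 − (0.0000)² = 2.9908.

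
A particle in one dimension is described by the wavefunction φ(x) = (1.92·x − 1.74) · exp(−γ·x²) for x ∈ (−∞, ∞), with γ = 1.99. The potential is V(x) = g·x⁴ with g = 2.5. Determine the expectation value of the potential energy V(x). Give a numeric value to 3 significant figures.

0.181

⟨V⟩ = ∫ V(x)·|φ|² dx / ∫|φ|² dx.
Expand each integrand as polynomial × e^(−2γx²) and use ∫x^(2j)·e^(−2γx²) dx = (2j−1)!!/(4γ)^j · √(π/(2γ)), odd powers → 0; here √(π/(2γ)) = 0.88845.
State is unnormalized: ∫|φ|² dx = 3.1013, and ∫φ*·V(x)·φ dx = 0.56191, so ⟨V⟩ = 0.56191 / 3.1013.
⟨V⟩ = 0.18118.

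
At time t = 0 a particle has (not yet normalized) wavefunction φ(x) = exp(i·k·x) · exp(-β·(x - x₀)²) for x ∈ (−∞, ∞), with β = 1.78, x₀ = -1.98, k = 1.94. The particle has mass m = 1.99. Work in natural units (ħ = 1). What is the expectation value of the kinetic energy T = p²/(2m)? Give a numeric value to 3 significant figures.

1.39

T = −(ħ²/2m) d²/dx², so ⟨T⟩ = −(ħ²/2m) ∫ φ*·φ'' dx / ∫|φ|² dx; with m = 1.99.
Gaussian moments (u = x − x₀): ∫u^(2j)·e^(−2βu²) du = (2j−1)!!/(4β)^j · √(π/(2β)), odd powers integrate to 0; here √(π/(2β)) = 0.93940. Derivatives: φ′ = (ik − 2βu)·φ, φ″ = ((ik − 2βu)² − 2β)·φ; the odd-in-u pieces drop out.
State is unnormalized: ∫|φ|² dx = 0.93940, and ∫φ*·(−ħ²/2m · φ'') dx = 1.3085, so ⟨T⟩ = 1.3085 / 0.93940.
⟨T⟩ = 1.3929.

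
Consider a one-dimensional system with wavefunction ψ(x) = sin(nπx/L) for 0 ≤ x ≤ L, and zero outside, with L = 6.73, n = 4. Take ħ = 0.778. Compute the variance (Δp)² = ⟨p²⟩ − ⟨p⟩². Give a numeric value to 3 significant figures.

Compute ⟨p⟩ and ⟨p²⟩ separately; (Δp)² = ⟨p²⟩ − ⟨p⟩².
d/dx sin(nπx/L) = (nπ/L)·cos(nπx/L) and d²/dx² sin(nπx/L) = −(nπ/L)²·sin(nπx/L); on 0 ≤ x ≤ L, ∫sin²(nπx/L) dx = L/2 and ∫sin(nπx/L)·cos(nπx/L) dx = 0.
Normalization: ∫|ψ|² dx = 3.3650.
⟨p⟩ = 0.0000 and ⟨p²⟩ = 2.1103.
(Δp)² = 2.1103 − (0.0000)² = 2.1103.

2.11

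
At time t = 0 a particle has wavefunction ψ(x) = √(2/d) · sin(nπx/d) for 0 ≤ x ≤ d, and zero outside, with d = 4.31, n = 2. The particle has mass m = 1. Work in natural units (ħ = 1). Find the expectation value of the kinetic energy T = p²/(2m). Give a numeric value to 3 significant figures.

1.06

T = −(ħ²/2m) d²/dx², so ⟨T⟩ = −(ħ²/2m) ∫ ψ*·ψ'' dx; with m = 1.
d/dx sin(nπx/d) = (nπ/d)·cos(nπx/d) and d²/dx² sin(nπx/d) = −(nπ/d)²·sin(nπx/d); on 0 ≤ x ≤ d, ∫sin²(nπx/d) dx = d/2 and ∫sin(nπx/d)·cos(nπx/d) dx = 0.
⟨T⟩ = 1.0626.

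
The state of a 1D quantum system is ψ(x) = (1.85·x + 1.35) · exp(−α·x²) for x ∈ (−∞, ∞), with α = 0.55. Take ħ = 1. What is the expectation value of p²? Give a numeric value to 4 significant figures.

p² ψ = −ħ² d²ψ/dx²; ⟨p²⟩ = −ħ² ∫ ψ*·ψ'' dx / ∫|ψ|² dx.
Expand each integrand as polynomial × e^(−2αx²) and use ∫x^(2j)·e^(−2αx²) dx = (2j−1)!!/(4α)^j · √(π/(2α)), odd powers → 0; here √(π/(2α)) = 1.6900. Differentiate with the product rule, d/dx e^(−αx²) = −2αx·e^(−αx²).
State is unnormalized: ∫|ψ|² dx = 5.7090, and ∫ψ*·(−ħ² ψ'') dx = 6.0319, so ⟨p²⟩ = 6.0319 / 5.7090.
⟨p²⟩ = 1.0566.

1.057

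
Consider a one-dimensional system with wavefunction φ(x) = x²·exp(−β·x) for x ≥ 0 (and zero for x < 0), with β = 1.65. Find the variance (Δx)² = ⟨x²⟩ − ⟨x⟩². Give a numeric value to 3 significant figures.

0.459

Compute ⟨x⟩ and ⟨x²⟩ separately, then (Δx)² = ⟨x²⟩ − ⟨x⟩².
Every integrand reduces to terms xʲ·e^(−2βx) on [0, ∞); use ∫₀^∞ xʲ·e^(−2βx) dx = j!/(2β)^(j+1).
Normalization: ∫|φ|² dx = 0.061326.
⟨x⟩ = 1.5152 and ⟨x²⟩ = 2.7548.
(Δx)² = 2.7548 − (1.5152)² = 0.45914.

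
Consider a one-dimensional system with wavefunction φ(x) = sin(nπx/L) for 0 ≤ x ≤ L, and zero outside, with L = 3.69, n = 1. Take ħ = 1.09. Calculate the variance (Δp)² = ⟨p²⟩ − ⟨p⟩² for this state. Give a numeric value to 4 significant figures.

Compute ⟨p⟩ and ⟨p²⟩ separately; (Δp)² = ⟨p²⟩ − ⟨p⟩².
d/dx sin(nπx/L) = (nπ/L)·cos(nπx/L) and d²/dx² sin(nπx/L) = −(nπ/L)²·sin(nπx/L); on 0 ≤ x ≤ L, ∫sin²(nπx/L) dx = L/2 and ∫sin(nπx/L)·cos(nπx/L) dx = 0.
Normalization: ∫|φ|² dx = 1.8450.
⟨p⟩ = 0.0000 and ⟨p²⟩ = 0.86119.
(Δp)² = 0.86119 − (0.0000)² = 0.86119.

0.8612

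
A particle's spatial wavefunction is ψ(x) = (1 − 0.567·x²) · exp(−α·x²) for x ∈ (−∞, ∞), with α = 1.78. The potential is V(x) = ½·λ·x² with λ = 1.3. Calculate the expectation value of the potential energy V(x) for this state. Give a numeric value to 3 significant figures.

0.0655

⟨V⟩ = ∫ V(x)·|ψ|² dx / ∫|ψ|² dx.
Expand each integrand as polynomial × e^(−2αx²) and use ∫x^(2j)·e^(−2αx²) dx = (2j−1)!!/(4α)^j · √(π/(2α)), odd powers → 0; here √(π/(2α)) = 0.93940.
State is unnormalized: ∫|ψ|² dx = 0.80765, and ∫ψ*·V(x)·ψ dx = 0.052941, so ⟨V⟩ = 0.052941 / 0.80765.
⟨V⟩ = 0.065549.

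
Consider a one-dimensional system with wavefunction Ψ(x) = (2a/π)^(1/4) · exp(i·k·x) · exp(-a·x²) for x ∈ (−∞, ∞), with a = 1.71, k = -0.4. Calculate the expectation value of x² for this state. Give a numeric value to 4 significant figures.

⟨x²⟩ = ∫ x²·|Ψ|² dx (integrals over the domain).
Gaussian moments: ∫x^(2j)·e^(−2ax²) dx = (2j−1)!!/(4a)^j · √(π/(2a)), odd powers integrate to 0; here √(π/(2a)) = 0.95843.
⟨x²⟩ = 0.14620.

0.1462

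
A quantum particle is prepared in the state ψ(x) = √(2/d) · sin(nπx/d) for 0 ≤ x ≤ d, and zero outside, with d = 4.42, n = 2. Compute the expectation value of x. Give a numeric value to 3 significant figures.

⟨x⟩ = ∫ x·|ψ|² dx (integrals over the domain).
With sin²θ = (1 − cos2θ)/2 on 0 ≤ x ≤ d: ∫sin²(nπx/d) dx = d/2, ∫x·sin²(nπx/d) dx = d²/4, ∫x²·sin²(nπx/d) dx = d³·(1/6 − 1/(4n²π²)); higher powers xᵏ the same way, integrating xᵏ·cos(2nπx/d) by parts.
⟨x⟩ = 2.2100.

2.21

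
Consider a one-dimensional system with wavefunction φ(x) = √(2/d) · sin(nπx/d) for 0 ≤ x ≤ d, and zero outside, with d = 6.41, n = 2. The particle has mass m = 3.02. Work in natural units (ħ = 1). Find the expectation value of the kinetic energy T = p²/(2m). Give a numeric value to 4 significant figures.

0.1591

T = −(ħ²/2m) d²/dx², so ⟨T⟩ = −(ħ²/2m) ∫ φ*·φ'' dx; with m = 3.02.
d/dx sin(nπx/d) = (nπ/d)·cos(nπx/d) and d²/dx² sin(nπx/d) = −(nπ/d)²·sin(nπx/d); on 0 ≤ x ≤ d, ∫sin²(nπx/d) dx = d/2 and ∫sin(nπx/d)·cos(nπx/d) dx = 0.
⟨T⟩ = 0.15908.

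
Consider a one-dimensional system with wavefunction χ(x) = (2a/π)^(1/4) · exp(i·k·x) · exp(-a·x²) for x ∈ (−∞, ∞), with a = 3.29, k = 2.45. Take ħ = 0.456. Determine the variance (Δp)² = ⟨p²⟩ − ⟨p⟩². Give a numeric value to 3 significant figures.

0.684

Compute ⟨p⟩ and ⟨p²⟩ separately; (Δp)² = ⟨p²⟩ − ⟨p⟩².
Gaussian moments: ∫x^(2j)·e^(−2ax²) dx = (2j−1)!!/(4a)^j · √(π/(2a)), odd powers integrate to 0; here √(π/(2a)) = 0.69097. Derivatives: χ′ = (ik − 2ax)·χ, χ″ = ((ik − 2ax)² − 2a)·χ; the odd-in-x pieces drop out.
⟨p⟩ = 1.1172 and ⟨p²⟩ = 1.9322.
(Δp)² = 1.9322 − (1.1172)² = 0.68411.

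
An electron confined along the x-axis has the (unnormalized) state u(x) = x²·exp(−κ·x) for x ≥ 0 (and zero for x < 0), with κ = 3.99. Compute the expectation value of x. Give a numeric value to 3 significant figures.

⟨x⟩ = ∫ x·|u|² dx / ∫|u|² dx (integrals over the domain).
Every integrand reduces to terms xʲ·e^(−2κx) on [0, ∞); use ∫₀^∞ xʲ·e^(−2κx) dx = j!/(2κ)^(j+1).
State is unnormalized: ∫|u|² dx = 0.00074165, and ∫u*·x·u dx = 0.00046469, so ⟨x⟩ = 0.00046469 / 0.00074165.
⟨x⟩ = 0.62657.

0.627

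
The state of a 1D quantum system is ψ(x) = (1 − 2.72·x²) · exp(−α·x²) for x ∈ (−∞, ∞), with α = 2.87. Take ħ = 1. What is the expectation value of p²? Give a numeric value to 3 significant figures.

7.71

p² ψ = −ħ² d²ψ/dx²; ⟨p²⟩ = −ħ² ∫ ψ*·ψ'' dx / ∫|ψ|² dx.
Expand each integrand as polynomial × e^(−2αx²) and use ∫x^(2j)·e^(−2αx²) dx = (2j−1)!!/(4α)^j · √(π/(2α)), odd powers → 0; here √(π/(2α)) = 0.73981. Differentiate with the product rule, d/dx e^(−αx²) = −2αx·e^(−αx²).
State is unnormalized: ∫|ψ|² dx = 0.51383, and ∫ψ*·(−ħ² ψ'') dx = 3.9637, so ⟨p²⟩ = 3.9637 / 0.51383.
⟨p²⟩ = 7.7141.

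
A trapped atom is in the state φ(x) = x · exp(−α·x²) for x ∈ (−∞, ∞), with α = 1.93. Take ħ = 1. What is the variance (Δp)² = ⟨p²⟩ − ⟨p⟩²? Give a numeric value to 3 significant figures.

5.79

Compute ⟨p⟩ and ⟨p²⟩ separately; (Δp)² = ⟨p²⟩ − ⟨p⟩².
Expand each integrand as polynomial × e^(−2αx²) and use ∫x^(2j)·e^(−2αx²) dx = (2j−1)!!/(4α)^j · √(π/(2α)), odd powers → 0; here √(π/(2α)) = 0.90216. Differentiate with the product rule, d/dx e^(−αx²) = −2αx·e^(−αx²).
Normalization: ∫|φ|² dx = 0.11686.
⟨p⟩ = 0.0000 and ⟨p²⟩ = 5.7900.
(Δp)² = 5.7900 − (0.0000)² = 5.7900.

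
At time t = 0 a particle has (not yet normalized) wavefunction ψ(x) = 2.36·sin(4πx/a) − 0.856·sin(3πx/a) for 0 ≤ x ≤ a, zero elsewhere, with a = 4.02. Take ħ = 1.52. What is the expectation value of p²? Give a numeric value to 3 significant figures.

21.4

p² ψ = −ħ² d²ψ/dx²; ⟨p²⟩ = −ħ² ∫ ψ*·ψ'' dx / ∫|ψ|² dx.
d²/dx² sin(jπx/a) = −(jπ/a)²·sin(jπx/a); on 0 ≤ x ≤ a, ∫sin²(jπx/a) dx = a/2 and ∫sin(jπx/a)·sin(lπx/a) dx = 0 for j ≠ l, so only diagonal terms survive in ∫|ψ|² and ∫ψ·ψ″; ∫ψ·ψ′ dx = [ψ²/2] between the walls = 0.
State is unnormalized: ∫|ψ|² dx = 12.668, and ∫ψ*·(−ħ² ψ'') dx = 271.44, so ⟨p²⟩ = 271.44 / 12.668.
⟨p²⟩ = 21.428.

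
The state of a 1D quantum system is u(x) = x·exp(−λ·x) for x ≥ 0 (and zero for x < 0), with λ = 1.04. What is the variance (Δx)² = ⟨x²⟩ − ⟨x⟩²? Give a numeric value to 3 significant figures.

Compute ⟨x⟩ and ⟨x²⟩ separately, then (Δx)² = ⟨x²⟩ − ⟨x⟩².
Every integrand reduces to terms xʲ·e^(−2λx) on [0, ∞); use ∫₀^∞ xʲ·e^(−2λx) dx = j!/(2λ)^(j+1).
Normalization: ∫|u|² dx = 0.22225.
⟨x⟩ = 1.4423 and ⟨x²⟩ = 2.7737.
(Δx)² = 2.7737 − (1.4423)² = 0.69342.

0.693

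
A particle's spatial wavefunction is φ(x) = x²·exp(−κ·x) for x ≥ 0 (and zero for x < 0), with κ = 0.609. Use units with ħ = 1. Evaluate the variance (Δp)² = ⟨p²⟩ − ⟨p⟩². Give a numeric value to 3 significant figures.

Compute ⟨p⟩ and ⟨p²⟩ separately; (Δp)² = ⟨p²⟩ − ⟨p⟩².
Differentiate x²·exp(−κ·x) with the product rule; every integrand then reduces to terms xʲ·e^(−2κx) on [0, ∞), with ∫₀^∞ xʲ·e^(−2κx) dx = j!/(2κ)^(j+1).
Normalization: ∫|φ|² dx = 8.9531.
⟨p⟩ = 0.0000 and ⟨p²⟩ = 0.12363.
(Δp)² = 0.12363 − (0.0000)² = 0.12363.

0.124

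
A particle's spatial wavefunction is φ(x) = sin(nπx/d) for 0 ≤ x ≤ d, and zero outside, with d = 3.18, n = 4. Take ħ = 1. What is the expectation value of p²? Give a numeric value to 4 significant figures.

15.62

p² φ = −ħ² d²φ/dx²; ⟨p²⟩ = −ħ² ∫ φ*·φ'' dx / ∫|φ|² dx.
d/dx sin(nπx/d) = (nπ/d)·cos(nπx/d) and d²/dx² sin(nπx/d) = −(nπ/d)²·sin(nπx/d); on 0 ≤ x ≤ d, ∫sin²(nπx/d) dx = d/2 and ∫sin(nπx/d)·cos(nπx/d) dx = 0.
State is unnormalized: ∫|φ|² dx = 1.5900, and ∫φ*·(−ħ² φ'') dx = 24.829, so ⟨p²⟩ = 24.829 / 1.5900.
⟨p²⟩ = 15.616.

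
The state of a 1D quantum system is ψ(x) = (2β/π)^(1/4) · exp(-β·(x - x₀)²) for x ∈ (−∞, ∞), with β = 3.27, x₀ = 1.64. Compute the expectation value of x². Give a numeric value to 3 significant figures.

2.77

⟨x²⟩ = ∫ x²·|ψ|² dx (integrals over the domain).
Gaussian moments (u = x − x₀): ∫u^(2j)·e^(−2βu²) du = (2j−1)!!/(4β)^j · √(π/(2β)), odd powers integrate to 0; here √(π/(2β)) = 0.69308.
⟨x²⟩ = 2.7661.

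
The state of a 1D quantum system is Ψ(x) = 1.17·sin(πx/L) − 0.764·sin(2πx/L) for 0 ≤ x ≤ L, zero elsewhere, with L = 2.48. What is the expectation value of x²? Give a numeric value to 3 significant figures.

⟨x²⟩ = ∫ x²·|Ψ|² dx / ∫|Ψ|² dx (integrals over the domain).
On 0 ≤ x ≤ L (j ≠ l): ∫sin²(jπx/L) dx = L/2, ∫sin(jπx/L)·sin(lπx/L) dx = 0; diagonal moments ∫x·sin²(jπx/L) dx = L²/4, ∫x²·sin²(jπx/L) dx = L³·(1/6 − 1/(4j²π²)); cross terms ∫x·sin(jπx/L)·sin(lπx/L) dx = 0 for j + l even and −4jlL²/(π²(j² − l²)²) for j + l odd, ∫x²·sin(jπx/L)·sin(lπx/L) dx = (−1)^(j+l)·4jlL³/(π²(j² − l²)²); higher powers the same way via product-to-sum and parts.
State is unnormalized: ∫|Ψ|² dx = 2.4212, and ∫Ψ*·x²·Ψ dx = 6.8345, so ⟨x²⟩ = 6.8345 / 2.4212.
⟨x²⟩ = 2.8227.

2.82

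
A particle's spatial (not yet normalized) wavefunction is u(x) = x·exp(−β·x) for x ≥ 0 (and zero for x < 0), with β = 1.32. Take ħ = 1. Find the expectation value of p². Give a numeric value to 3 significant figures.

1.74

p² u = −ħ² d²u/dx²; ⟨p²⟩ = −ħ² ∫ u*·u'' dx / ∫|u|² dx.
Differentiate x·exp(−β·x) with the product rule; every integrand then reduces to terms xʲ·e^(−2βx) on [0, ∞), with ∫₀^∞ xʲ·e^(−2βx) dx = j!/(2β)^(j+1).
State is unnormalized: ∫|u|² dx = 0.10870, and ∫u*·(−ħ² u'') dx = 0.18939, so ⟨p²⟩ = 0.18939 / 0.10870.
⟨p²⟩ = 1.7424.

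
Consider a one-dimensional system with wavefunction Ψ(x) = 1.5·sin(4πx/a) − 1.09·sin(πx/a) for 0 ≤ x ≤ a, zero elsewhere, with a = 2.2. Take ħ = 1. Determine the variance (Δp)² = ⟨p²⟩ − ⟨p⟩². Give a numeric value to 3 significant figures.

Compute ⟨p⟩ and ⟨p²⟩ separately; (Δp)² = ⟨p²⟩ − ⟨p⟩².
d²/dx² sin(jπx/a) = −(jπ/a)²·sin(jπx/a); on 0 ≤ x ≤ a, ∫sin²(jπx/a) dx = a/2 and ∫sin(jπx/a)·sin(lπx/a) dx = 0 for j ≠ l, so only diagonal terms survive in ∫|Ψ|² and ∫Ψ·Ψ″; ∫Ψ·Ψ′ dx = [Ψ²/2] between the walls = 0.
Normalization: ∫|Ψ|² dx = 3.7819.
⟨p⟩ = 0.0000 and ⟨p²⟩ = 22.057.
(Δp)² = 22.057 − (0.0000)² = 22.057.

22.1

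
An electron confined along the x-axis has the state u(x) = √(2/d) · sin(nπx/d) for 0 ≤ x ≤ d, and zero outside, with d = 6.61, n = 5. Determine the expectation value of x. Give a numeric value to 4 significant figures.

⟨x⟩ = ∫ x·|u|² dx (integrals over the domain).
With sin²θ = (1 − cos2θ)/2 on 0 ≤ x ≤ d: ∫sin²(nπx/d) dx = d/2, ∫x·sin²(nπx/d) dx = d²/4, ∫x²·sin²(nπx/d) dx = d³·(1/6 − 1/(4n²π²)); higher powers xᵏ the same way, integrating xᵏ·cos(2nπx/d) by parts.
⟨x⟩ = 3.3050.

3.305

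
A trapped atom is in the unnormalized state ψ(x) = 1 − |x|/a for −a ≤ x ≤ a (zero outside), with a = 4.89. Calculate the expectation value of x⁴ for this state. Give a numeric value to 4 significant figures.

16.34

⟨x⁴⟩ = ∫ x⁴·|ψ|² dx / ∫|ψ|² dx (integrals over the domain).
ψ is even, so ∫ over [−a, a] = 2∫₀ᵃ with ψ = 1 − x/a there: ∫₀ᵃ (1 − x/a)² dx = a/3, ∫₀ᵃ x²(1 − x/a)² dx = a³/30, ∫₀ᵃ x⁴(1 − x/a)² dx = a⁵/105.
State is unnormalized: ∫|ψ|² dx = 3.2600, and ∫ψ*·x⁴·ψ dx = 53.258, so ⟨x⁴⟩ = 53.258 / 3.2600.
⟨x⁴⟩ = 16.337.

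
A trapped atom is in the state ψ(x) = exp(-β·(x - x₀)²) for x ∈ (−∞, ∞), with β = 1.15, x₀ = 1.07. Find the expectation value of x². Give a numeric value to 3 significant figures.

⟨x²⟩ = ∫ x²·|ψ|² dx / ∫|ψ|² dx (integrals over the domain).
Gaussian moments (u = x − x₀): ∫u^(2j)·e^(−2βu²) du = (2j−1)!!/(4β)^j · √(π/(2β)), odd powers integrate to 0; here √(π/(2β)) = 1.1687.
State is unnormalized: ∫|ψ|² dx = 1.1687, and ∫ψ*·x²·ψ dx = 1.5921, so ⟨x²⟩ = 1.5921 / 1.1687.
⟨x²⟩ = 1.3623.

1.36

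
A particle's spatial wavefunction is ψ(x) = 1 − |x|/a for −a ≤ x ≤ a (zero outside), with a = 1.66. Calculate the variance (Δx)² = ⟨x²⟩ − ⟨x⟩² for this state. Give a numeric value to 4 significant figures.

0.2756

Compute ⟨x⟩ and ⟨x²⟩ separately, then (Δx)² = ⟨x²⟩ − ⟨x⟩².
ψ is even, so ∫ over [−a, a] = 2∫₀ᵃ with ψ = 1 − x/a there: ∫₀ᵃ (1 − x/a)² dx = a/3, ∫₀ᵃ x²(1 − x/a)² dx = a³/30, ∫₀ᵃ x⁴(1 − x/a)² dx = a⁵/105.
Normalization: ∫|ψ|² dx = 1.1067.
⟨x⟩ = 0.0000 and ⟨x²⟩ = 0.27556.
(Δx)² = 0.27556 − (0.0000)² = 0.27556.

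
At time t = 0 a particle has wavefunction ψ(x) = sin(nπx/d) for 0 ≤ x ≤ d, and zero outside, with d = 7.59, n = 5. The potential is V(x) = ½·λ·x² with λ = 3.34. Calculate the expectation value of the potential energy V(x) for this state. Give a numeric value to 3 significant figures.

31.9

⟨V⟩ = ∫ V(x)·|ψ|² dx / ∫|ψ|² dx.
With sin²θ = (1 − cos2θ)/2 on 0 ≤ x ≤ d: ∫sin²(nπx/d) dx = d/2, ∫x·sin²(nπx/d) dx = d²/4, ∫x²·sin²(nπx/d) dx = d³·(1/6 − 1/(4n²π²)); higher powers xᵏ the same way, integrating xᵏ·cos(2nπx/d) by parts.
State is unnormalized: ∫|ψ|² dx = 3.7950, and ∫ψ*·V(x)·ψ dx = 120.96, so ⟨V⟩ = 120.96 / 3.7950.
⟨V⟩ = 31.874.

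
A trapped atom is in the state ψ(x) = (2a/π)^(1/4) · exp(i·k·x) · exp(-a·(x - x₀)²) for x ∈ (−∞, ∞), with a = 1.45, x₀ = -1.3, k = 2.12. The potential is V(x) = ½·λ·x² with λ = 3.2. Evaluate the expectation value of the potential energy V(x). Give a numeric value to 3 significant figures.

⟨V⟩ = ∫ V(x)·|ψ|² dx.
Gaussian moments (u = x − x₀): ∫u^(2j)·e^(−2au²) du = (2j−1)!!/(4a)^j · √(π/(2a)), odd powers integrate to 0; here √(π/(2a)) = 1.0408.
⟨V⟩ = 2.9799.

2.98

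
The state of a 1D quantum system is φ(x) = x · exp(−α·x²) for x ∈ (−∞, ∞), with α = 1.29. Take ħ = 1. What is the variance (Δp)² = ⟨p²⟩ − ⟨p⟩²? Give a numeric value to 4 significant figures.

3.870

Compute ⟨p⟩ and ⟨p²⟩ separately; (Δp)² = ⟨p²⟩ − ⟨p⟩².
Expand each integrand as polynomial × e^(−2αx²) and use ∫x^(2j)·e^(−2αx²) dx = (2j−1)!!/(4α)^j · √(π/(2α)), odd powers → 0; here √(π/(2α)) = 1.1035. Differentiate with the product rule, d/dx e^(−αx²) = −2αx·e^(−αx²).
Normalization: ∫|φ|² dx = 0.21385.
⟨p⟩ = 0.0000 and ⟨p²⟩ = 3.8700.
(Δp)² = 3.8700 − (0.0000)² = 3.8700.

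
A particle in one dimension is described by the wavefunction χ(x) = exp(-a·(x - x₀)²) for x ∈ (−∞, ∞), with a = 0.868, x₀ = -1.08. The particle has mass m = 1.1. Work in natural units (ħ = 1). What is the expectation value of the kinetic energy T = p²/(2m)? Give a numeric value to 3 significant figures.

T = −(ħ²/2m) d²/dx², so ⟨T⟩ = −(ħ²/2m) ∫ χ*·χ'' dx / ∫|χ|² dx; with m = 1.1.
Gaussian moments (u = x − x₀): ∫u^(2j)·e^(−2au²) du = (2j−1)!!/(4a)^j · √(π/(2a)), odd powers integrate to 0; here √(π/(2a)) = 1.3452. Derivatives: d/dx e^(−au²) = −2au·e^(−au²), d²/dx² e^(−au²) = (4a²u² − 2a)·e^(−au²).
State is unnormalized: ∫|χ|² dx = 1.3452, and ∫χ*·(−ħ²/2m · χ'') dx = 0.53076, so ⟨T⟩ = 0.53076 / 1.3452.
⟨T⟩ = 0.39455.

0.395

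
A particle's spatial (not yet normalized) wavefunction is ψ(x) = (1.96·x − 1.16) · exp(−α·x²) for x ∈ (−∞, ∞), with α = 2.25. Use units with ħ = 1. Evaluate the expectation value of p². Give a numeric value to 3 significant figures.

3.33

p² ψ = −ħ² d²ψ/dx²; ⟨p²⟩ = −ħ² ∫ ψ*·ψ'' dx / ∫|ψ|² dx.
Expand each integrand as polynomial × e^(−2αx²) and use ∫x^(2j)·e^(−2αx²) dx = (2j−1)!!/(4α)^j · √(π/(2α)), odd powers → 0; here √(π/(2α)) = 0.83554. Differentiate with the product rule, d/dx e^(−αx²) = −2αx·e^(−αx²).
State is unnormalized: ∫|ψ|² dx = 1.4810, and ∫ψ*·(−ħ² ψ'') dx = 4.9371, so ⟨p²⟩ = 4.9371 / 1.4810.
⟨p²⟩ = 3.3337.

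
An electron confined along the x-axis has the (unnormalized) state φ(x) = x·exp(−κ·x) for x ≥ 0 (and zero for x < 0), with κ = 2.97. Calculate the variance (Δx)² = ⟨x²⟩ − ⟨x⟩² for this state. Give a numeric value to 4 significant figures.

0.08503

Compute ⟨x⟩ and ⟨x²⟩ separately, then (Δx)² = ⟨x²⟩ − ⟨x⟩².
Every integrand reduces to terms xʲ·e^(−2κx) on [0, ∞); use ∫₀^∞ xʲ·e^(−2κx) dx = j!/(2κ)^(j+1).
Normalization: ∫|φ|² dx = 0.0095427.
⟨x⟩ = 0.50505 and ⟨x²⟩ = 0.34010.
(Δx)² = 0.34010 − (0.50505)² = 0.085025.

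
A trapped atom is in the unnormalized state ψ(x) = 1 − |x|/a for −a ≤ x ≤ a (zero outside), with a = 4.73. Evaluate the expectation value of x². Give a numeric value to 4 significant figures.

⟨x²⟩ = ∫ x²·|ψ|² dx / ∫|ψ|² dx (integrals over the domain).
ψ is even, so ∫ over [−a, a] = 2∫₀ᵃ with ψ = 1 − x/a there: ∫₀ᵃ (1 − x/a)² dx = a/3, ∫₀ᵃ x²(1 − x/a)² dx = a³/30, ∫₀ᵃ x⁴(1 − x/a)² dx = a⁵/105.
State is unnormalized: ∫|ψ|² dx = 3.1533, and ∫ψ*·x²·ψ dx = 7.0549, so ⟨x²⟩ = 7.0549 / 3.1533.
⟨x²⟩ = 2.2373.

2.237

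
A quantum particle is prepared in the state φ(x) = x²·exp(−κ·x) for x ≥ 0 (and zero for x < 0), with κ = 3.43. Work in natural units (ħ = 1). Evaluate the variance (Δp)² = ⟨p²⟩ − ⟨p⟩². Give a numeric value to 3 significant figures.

Compute ⟨p⟩ and ⟨p²⟩ separately; (Δp)² = ⟨p²⟩ − ⟨p⟩².
Differentiate x²·exp(−κ·x) with the product rule; every integrand then reduces to terms xʲ·e^(−2κx) on [0, ∞), with ∫₀^∞ xʲ·e^(−2κx) dx = j!/(2κ)^(j+1).
Normalization: ∫|φ|² dx = 0.0015798.
⟨p⟩ = 0.0000 and ⟨p²⟩ = 3.9216.
(Δp)² = 3.9216 − (0.0000)² = 3.9216.

3.92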